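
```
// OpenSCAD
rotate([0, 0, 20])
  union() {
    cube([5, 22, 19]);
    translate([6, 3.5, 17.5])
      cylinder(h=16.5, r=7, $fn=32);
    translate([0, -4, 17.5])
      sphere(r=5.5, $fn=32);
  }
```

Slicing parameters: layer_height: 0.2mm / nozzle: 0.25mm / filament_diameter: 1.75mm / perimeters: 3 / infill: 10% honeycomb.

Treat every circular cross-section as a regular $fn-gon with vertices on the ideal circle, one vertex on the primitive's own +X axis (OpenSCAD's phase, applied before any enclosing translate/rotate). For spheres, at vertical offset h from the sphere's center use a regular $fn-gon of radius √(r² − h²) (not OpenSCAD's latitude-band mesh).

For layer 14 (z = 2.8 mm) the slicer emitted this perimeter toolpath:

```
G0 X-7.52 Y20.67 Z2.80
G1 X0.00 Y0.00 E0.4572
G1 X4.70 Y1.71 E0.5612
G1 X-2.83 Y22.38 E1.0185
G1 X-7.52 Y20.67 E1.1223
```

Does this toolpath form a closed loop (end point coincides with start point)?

Start point (G0): (-7.52, 20.67). End point (last G1): the path returns to the start — closed.

yes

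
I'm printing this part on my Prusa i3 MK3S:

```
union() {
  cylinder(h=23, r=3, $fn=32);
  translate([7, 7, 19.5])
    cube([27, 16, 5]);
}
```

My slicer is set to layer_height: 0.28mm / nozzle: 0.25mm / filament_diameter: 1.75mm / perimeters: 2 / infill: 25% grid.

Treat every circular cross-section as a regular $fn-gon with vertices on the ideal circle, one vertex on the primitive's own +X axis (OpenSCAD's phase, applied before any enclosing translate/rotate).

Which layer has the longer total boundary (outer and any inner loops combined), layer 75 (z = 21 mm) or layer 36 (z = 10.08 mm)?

layer 75 (z = 21 mm)

Layer 75 (z = 21): the r=3 cylinder gives a regular 32-gon of circumradius 3 (constant along its height) (perimeter = 2·32·3.000·sin(180°/32) = 18.82 mm); the cube at (7, 7) is present — its section is the full 27×16 rectangle (perimeter 86.00 mm); Merging all regions: the 2 present regions are separate (no shared area or edge), so areas and boundary lengths simply add and each stays a separate island — boundary = 104.82 mm. So its perimeter = 104.82 mm. Layer 36 (z = 10.08): the r=3 cylinder gives a regular 32-gon of circumradius 3 (constant along its height) (perimeter = 2·32·3.000·sin(180°/32) = 18.82 mm); the cube at (7, 7) is absent (z outside [19.5, 24.5]); Merging all regions: only the r=3 cylinder is present, so the union is just that shape — boundary = 18.82 mm. So its perimeter = 18.82 mm. Layer 75 is larger (104.82 vs 18.82 mm).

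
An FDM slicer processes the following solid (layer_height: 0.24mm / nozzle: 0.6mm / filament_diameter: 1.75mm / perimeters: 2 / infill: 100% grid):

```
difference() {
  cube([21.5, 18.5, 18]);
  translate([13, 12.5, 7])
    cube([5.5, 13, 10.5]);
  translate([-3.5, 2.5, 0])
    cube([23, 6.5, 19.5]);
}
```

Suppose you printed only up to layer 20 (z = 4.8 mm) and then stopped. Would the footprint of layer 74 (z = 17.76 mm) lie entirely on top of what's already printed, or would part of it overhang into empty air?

Compare the two slices. At z = 4.8: the cube is present — its section is the full 21.5×18.5 rectangle (area 397.75 mm²); the cube at (13, 12.5) is not intersected at this z (z outside [7, 17.5]); the 23×6.5 cube at (-3.5, 2.5) contributes its full rectangle (area 149.50 mm²); Subtracting the remaining from the first: starting from the 21.5×18.5 cube (397.75 mm²), the 23×6.5 cube at (-3.5, 2.5) partially overlaps it — only the 126.75 mm² overlap (of its 149.50 mm²) is removed, clipping the outline — area = 271.00 mm². At z = 17.76: the 21.5×18.5 cube contributes its full rectangle (area 397.75 mm²); the cube at (13, 12.5) does not reach this height (z outside [7, 17.5]); the cube at (-3.5, 2.5) (footprint 23×6.5) is included at this height (area 149.50 mm²); Taking the first minus the rest: starting from the 21.5×18.5 cube (397.75 mm²), the 23×6.5 cube at (-3.5, 2.5) partially overlaps it — only the 126.75 mm² overlap (of its 149.50 mm²) is removed, clipping the outline — area = 271.00 mm². Checking containment: the cross-section at z = 17.76 is a subset of the cross-section at z = 4.8.

entirely on top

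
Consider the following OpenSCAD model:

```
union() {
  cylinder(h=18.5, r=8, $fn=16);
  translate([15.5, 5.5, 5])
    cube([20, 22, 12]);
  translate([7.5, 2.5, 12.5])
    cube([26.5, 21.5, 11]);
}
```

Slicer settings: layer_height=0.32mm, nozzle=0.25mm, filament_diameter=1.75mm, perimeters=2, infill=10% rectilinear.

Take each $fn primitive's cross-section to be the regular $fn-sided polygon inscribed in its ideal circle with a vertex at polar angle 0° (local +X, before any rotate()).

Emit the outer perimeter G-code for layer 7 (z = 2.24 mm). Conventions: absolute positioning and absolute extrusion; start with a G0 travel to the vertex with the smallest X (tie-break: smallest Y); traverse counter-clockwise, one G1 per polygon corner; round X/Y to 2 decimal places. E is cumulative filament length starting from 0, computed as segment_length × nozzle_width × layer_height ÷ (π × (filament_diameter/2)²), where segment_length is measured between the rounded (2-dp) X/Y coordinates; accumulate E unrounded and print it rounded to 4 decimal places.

At z = 2.24 mm: the r=8 cylinder gives a regular 16-gon of circumradius 8 (constant along its height); the cube at (15.5, 5.5) is not intersected at this z (z outside [5, 17]); the cube at (7.5, 2.5) is absent (z outside [12.5, 23.5]); Combining (union): only the r=8 cylinder is present, so the union is just that shape — 1 connected region. The outline is a single polygon with 16 vertices. Extrusion per mm of travel: 0.25 × 0.32 / (π × 0.875²) = 0.033260. Accumulating E over each segment gives final E = 1.6612.

G0 X-8.00 Y0.00 Z2.24
G1 X-7.39 Y-3.06 E0.1038
G1 X-5.66 Y-5.66 E0.2076
G1 X-3.06 Y-7.39 E0.3115
G1 X0.00 Y-8.00 E0.4153
G1 X3.06 Y-7.39 E0.5191
G1 X5.66 Y-5.66 E0.6229
G1 X7.39 Y-3.06 E0.7268
G1 X8.00 Y0.00 E0.8306
G1 X7.39 Y3.06 E0.9344
G1 X5.66 Y5.66 E1.0382
G1 X3.06 Y7.39 E1.1421
G1 X0.00 Y8.00 E1.2459
G1 X-3.06 Y7.39 E1.3497
G1 X-5.66 Y5.66 E1.4535
G1 X-7.39 Y3.06 E1.5574
G1 X-8.00 Y0.00 E1.6612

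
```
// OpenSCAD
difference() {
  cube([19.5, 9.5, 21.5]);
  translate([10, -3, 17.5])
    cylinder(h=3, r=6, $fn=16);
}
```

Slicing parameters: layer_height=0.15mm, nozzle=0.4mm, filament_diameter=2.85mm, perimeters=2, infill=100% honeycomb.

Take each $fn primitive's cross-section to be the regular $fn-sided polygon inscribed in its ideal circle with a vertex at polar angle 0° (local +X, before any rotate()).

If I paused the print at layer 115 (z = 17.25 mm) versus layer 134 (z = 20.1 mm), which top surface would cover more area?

Layer 115 (z = 17.25): the 19.5×9.5 cube contributes its full rectangle (area 185.25 mm²); the cylinder at (10, -3) does not reach this height (z outside [17.5, 20.5]); Subtracting the remaining from the first: none of the subtracted shapes is present at this height, so the 19.5×9.5 cube is unchanged — area = 185.25 mm². So its area = 185.25 mm². Layer 134 (z = 20.1): the cube (footprint 19.5×9.5) is included at this height (area 185.25 mm²); the r=6 cylinder at (10, -3) gives a regular 16-gon of circumradius 6 (constant along its height) (area = (16/2)·6.000²·sin(360°/16) = 110.21 mm²); After the difference (first − rest): starting from the 19.5×9.5 cube (185.25 mm²), the r=6 cylinder at (10, -3) partially overlaps it — only the 21.13 mm² overlap (of its 110.21 mm²) is removed, clipping the outline — area = 164.12 mm². So its area = 164.12 mm². Layer 115 is larger (185.25 vs 164.12 mm²).

layer 115 (z = 17.25 mm)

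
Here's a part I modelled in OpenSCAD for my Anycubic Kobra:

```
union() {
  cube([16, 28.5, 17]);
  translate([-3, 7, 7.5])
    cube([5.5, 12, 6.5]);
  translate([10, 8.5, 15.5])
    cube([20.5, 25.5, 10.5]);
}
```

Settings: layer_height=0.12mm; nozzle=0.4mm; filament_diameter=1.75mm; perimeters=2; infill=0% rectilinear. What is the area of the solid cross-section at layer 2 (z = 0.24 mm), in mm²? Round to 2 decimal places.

456.00 mm²

At z = 0.24 mm: the 16×28.5 cube contributes its full rectangle (area 456.00 mm²); the cube at (-3, 7) is not intersected at this z (z outside [7.5, 14]); the cube at (10, 8.5) does not reach this height (z outside [15.5, 26]); Taking the union: only the 16×28.5 cube is present, so the union is just that shape — area = 456.00 mm². Overall, the cross-section is a single solid region. Net area = 456.00 mm².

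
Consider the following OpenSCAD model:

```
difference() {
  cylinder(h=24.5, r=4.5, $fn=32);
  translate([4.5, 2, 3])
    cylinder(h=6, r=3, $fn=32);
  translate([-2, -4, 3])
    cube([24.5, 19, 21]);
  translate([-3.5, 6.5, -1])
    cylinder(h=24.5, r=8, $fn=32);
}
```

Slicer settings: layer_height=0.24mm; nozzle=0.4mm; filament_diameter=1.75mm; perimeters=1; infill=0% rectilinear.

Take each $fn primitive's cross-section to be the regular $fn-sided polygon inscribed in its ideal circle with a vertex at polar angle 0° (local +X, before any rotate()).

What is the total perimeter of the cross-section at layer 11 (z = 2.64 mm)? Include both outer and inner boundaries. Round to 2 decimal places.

At z = 2.64 mm: the r=4.5 cylinder contributes a regular 32-gon of circumradius 4.5 (perimeter = 2·32·4.500·sin(180°/32) = 28.23 mm); the cylinder at (4.5, 2) does not reach this height (z outside [3, 9]); the cube at (-2, -4) is absent (z outside [3, 24]); the r=8 cylinder at (-3.5, 6.5) contributes a regular 32-gon of circumradius 8 (perimeter = 2·32·8.000·sin(180°/32) = 50.18 mm); Taking the first minus the rest: starting from the r=4.5 cylinder, the r=8 cylinder at (-3.5, 6.5) partially overlaps it — only the 32.97 mm² overlap (of its 199.77 mm²) is removed, clipping the outline — boundary = 25.03 mm. Overall, the cross-section is a single solid region. Total boundary length (outer) = 25.03 mm.

25.03 mm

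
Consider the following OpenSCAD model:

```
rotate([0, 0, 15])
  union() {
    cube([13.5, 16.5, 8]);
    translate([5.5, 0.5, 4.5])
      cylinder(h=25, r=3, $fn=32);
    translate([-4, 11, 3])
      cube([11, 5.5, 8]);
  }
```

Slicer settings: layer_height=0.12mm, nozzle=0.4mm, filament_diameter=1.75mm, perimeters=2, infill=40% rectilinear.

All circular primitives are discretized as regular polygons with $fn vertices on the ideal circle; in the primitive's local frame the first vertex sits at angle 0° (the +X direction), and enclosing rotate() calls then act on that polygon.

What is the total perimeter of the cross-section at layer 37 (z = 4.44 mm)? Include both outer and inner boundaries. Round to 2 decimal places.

At z = 4.44 mm: the cube (footprint 13.5×16.5) is included at this height (perimeter 60.00 mm); the cylinder at (5.5, 0.5) does not reach this height (z outside [4.5, 29.5]); the cube at (-4, 11) (footprint 11×5.5) is included at this height (perimeter 33.00 mm); Combining (union): the regions partially overlap (shared area 38.50 mm²), so the edge portions inside another operand are dropped and the merged outline is re-measured after clipping — boundary = 68.00 mm; (whole slice rotated 15° about Z — lengths, areas and connectivity unchanged). Overall, the cross-section is a single solid region. Total boundary length (outer) = 68.00 mm.

68.00 mm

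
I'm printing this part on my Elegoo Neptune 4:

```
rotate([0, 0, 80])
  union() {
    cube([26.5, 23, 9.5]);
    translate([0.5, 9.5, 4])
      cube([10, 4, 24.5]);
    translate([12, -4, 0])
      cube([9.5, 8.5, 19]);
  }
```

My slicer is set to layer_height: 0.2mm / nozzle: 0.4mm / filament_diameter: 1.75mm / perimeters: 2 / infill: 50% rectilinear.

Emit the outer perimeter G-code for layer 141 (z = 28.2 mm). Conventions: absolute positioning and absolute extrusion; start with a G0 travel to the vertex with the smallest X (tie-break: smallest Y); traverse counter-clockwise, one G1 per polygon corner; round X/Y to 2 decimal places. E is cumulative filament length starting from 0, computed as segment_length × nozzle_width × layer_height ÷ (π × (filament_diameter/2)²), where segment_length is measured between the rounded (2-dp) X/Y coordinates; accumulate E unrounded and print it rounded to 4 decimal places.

At z = 28.2 mm: the cube is absent (z outside [0, 9.5]); the cube at (0.5, 9.5) is present — its section is the full 10×4 rectangle; the cube at (12, -4) is not intersected at this z (z outside [0, 19]); Combining (union): only the 10×4 cube at (0.5, 9.5) is present, so the union is just that shape — 1 connected region; (rotated 80° about Z; rotation is an isometry so areas/perimeters/island counts are preserved). The outline is a single polygon with 4 vertices. Extrusion per mm of travel: 0.4 × 0.2 / (π × 0.875²) = 0.033260. Accumulating E over each segment gives final E = 0.9312.

G0 X-13.21 Y2.84 Z28.20
G1 X-9.27 Y2.14 E0.1331
G1 X-7.53 Y11.99 E0.4658
G1 X-11.47 Y12.68 E0.5988
G1 X-13.21 Y2.84 E0.9312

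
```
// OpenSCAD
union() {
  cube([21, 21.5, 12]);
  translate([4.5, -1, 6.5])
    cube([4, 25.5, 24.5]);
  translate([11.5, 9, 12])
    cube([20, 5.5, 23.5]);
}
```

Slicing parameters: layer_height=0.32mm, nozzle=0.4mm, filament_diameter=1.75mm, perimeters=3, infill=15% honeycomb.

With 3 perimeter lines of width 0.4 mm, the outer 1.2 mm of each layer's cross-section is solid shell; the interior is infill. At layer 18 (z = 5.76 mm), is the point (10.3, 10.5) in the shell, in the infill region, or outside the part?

At z = 5.76 mm: the cube (footprint 21×21.5) is included at this height; the cube at (4.5, -1) does not reach this height (z outside [6.5, 31]); the cube at (11.5, 9) does not reach this height (z outside [12, 35.5]); Taking the union: only the 21×21.5 cube is present, so the union is just that shape — 1 connected region. Overall, the cross-section is a single solid region. The nearest boundary edge runs (0.00, 21.50)→(0.00, 0.00); distance from the point to it = 10.30 mm. The point is inside the cross-section and 10.30 mm from the nearest boundary — more than the 1.2 mm shell width (3 × 0.4), so it's in the infill interior.

infill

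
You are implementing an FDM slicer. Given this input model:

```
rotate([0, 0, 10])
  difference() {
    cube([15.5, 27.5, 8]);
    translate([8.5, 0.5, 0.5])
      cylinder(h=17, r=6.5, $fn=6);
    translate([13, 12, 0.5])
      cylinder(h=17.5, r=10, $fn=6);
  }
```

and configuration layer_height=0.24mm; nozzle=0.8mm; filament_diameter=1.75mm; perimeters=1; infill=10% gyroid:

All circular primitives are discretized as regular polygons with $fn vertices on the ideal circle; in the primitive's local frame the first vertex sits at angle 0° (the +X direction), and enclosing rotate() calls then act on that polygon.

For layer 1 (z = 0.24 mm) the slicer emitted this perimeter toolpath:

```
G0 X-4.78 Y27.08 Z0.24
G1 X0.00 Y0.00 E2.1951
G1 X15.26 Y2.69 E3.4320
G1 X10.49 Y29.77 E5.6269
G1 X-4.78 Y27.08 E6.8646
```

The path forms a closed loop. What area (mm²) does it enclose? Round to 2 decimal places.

Apply the shoelace formula to the sequence of (X, Y) vertices; enclosed area = 426.22 mm².

426.22 mm²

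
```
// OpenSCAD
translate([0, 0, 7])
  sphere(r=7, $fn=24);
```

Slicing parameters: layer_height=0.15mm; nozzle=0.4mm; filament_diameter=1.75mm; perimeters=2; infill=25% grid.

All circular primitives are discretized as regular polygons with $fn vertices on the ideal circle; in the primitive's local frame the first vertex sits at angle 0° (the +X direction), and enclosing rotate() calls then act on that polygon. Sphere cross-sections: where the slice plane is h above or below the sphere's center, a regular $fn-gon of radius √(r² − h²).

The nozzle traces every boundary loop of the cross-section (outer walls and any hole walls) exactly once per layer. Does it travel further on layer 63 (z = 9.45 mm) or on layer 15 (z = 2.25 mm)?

Layer 63 (z = 9.45): the sphere: section is a regular 24-gon, circumradius = √(r²−h²) = √(7²−2.45²) = 6.557 (perimeter = 2·24·6.557·sin(180°/24) = 41.08 mm). So its perimeter = 41.08 mm. Layer 15 (z = 2.25): the r=7 sphere slices to a regular 24-gon of circumradius 5.142 (√(r²−h²) with h=4.75 from center) (perimeter = 2·24·5.142·sin(180°/24) = 32.21 mm). So its perimeter = 32.21 mm. Layer 63 is larger (41.08 vs 32.21 mm).

layer 63 (z = 9.45 mm)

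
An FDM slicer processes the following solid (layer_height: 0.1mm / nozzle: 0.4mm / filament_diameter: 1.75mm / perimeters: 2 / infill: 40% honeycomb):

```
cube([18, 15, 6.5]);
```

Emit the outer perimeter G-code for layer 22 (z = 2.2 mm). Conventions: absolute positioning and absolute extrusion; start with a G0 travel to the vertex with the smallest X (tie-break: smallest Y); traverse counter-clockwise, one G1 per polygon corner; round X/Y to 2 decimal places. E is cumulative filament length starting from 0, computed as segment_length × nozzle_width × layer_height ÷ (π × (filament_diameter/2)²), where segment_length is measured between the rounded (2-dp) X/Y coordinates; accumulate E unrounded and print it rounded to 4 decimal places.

At z = 2.2 mm: the cube (footprint 18×15) is included at this height. The outline is a single polygon with 4 vertices. Extrusion per mm of travel: 0.4 × 0.1 / (π × 0.875²) = 0.016630. Accumulating E over each segment gives final E = 1.0976.

G0 X0.00 Y0.00 Z2.20
G1 X18.00 Y0.00 E0.2993
G1 X18.00 Y15.00 E0.5488
G1 X0.00 Y15.00 E0.8481
G1 X0.00 Y0.00 E1.0976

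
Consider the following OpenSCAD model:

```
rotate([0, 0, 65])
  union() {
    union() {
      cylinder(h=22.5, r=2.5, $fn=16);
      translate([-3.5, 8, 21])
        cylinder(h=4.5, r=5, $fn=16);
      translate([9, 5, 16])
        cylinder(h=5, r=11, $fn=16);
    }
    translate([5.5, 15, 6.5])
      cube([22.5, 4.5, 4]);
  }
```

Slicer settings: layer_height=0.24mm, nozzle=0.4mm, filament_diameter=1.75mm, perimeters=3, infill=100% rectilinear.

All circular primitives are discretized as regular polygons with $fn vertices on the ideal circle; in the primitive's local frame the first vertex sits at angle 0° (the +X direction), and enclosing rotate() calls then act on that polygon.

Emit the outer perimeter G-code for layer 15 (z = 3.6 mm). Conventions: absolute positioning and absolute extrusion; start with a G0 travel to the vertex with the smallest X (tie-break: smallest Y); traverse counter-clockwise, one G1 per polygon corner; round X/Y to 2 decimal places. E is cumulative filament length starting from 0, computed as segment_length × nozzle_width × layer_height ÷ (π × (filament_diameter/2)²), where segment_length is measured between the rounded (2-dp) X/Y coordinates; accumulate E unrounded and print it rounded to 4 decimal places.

G0 X-2.50 Y0.11 Z3.60
G1 X-2.35 Y-0.86 E0.0392
G1 X-1.84 Y-1.69 E0.0781
G1 X-1.06 Y-2.27 E0.1169
G1 X-0.11 Y-2.50 E0.1559
G1 X0.86 Y-2.35 E0.1950
G1 X1.69 Y-1.84 E0.2339
G1 X2.27 Y-1.06 E0.2727
G1 X2.50 Y-0.11 E0.3117
G1 X2.35 Y0.86 E0.3509
G1 X1.84 Y1.69 E0.3898
G1 X1.06 Y2.27 E0.4286
G1 X0.11 Y2.50 E0.4676
G1 X-0.86 Y2.35 E0.5068
G1 X-1.69 Y1.84 E0.5456
G1 X-2.27 Y1.06 E0.5844
G1 X-2.50 Y0.11 E0.6235

At z = 3.6 mm: the r=2.5 cylinder gives a regular 16-gon of circumradius 2.5 (constant along its height); the cylinder at (-3.5, 8) does not reach this height (z outside [21, 25.5]); the cylinder at (9, 5) does not reach this height (z outside [16, 21]); Combining (union): only the r=2.5 cylinder is present, so the union is just that shape — 1 connected region; the cube at (5.5, 15) is absent (z outside [6.5, 10.5]); Combining (union): only the result so far is present, so the union is just that shape — 1 connected region; (whole slice rotated 65° about Z — lengths, areas and connectivity unchanged). The outline is a single polygon with 16 vertices. Extrusion per mm of travel: 0.4 × 0.24 / (π × 0.875²) = 0.039912. Accumulating E over each segment gives final E = 0.6235.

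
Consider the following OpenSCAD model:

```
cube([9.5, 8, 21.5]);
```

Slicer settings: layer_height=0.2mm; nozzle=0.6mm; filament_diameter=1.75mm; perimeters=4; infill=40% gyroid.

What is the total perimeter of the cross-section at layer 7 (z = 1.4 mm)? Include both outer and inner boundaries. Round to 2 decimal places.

At z = 1.4 mm: the cube (footprint 9.5×8) is included at this height (perimeter 35.00 mm). Overall, the cross-section is a single solid region. Total boundary length (outer) = 35.00 mm.

35.00 mm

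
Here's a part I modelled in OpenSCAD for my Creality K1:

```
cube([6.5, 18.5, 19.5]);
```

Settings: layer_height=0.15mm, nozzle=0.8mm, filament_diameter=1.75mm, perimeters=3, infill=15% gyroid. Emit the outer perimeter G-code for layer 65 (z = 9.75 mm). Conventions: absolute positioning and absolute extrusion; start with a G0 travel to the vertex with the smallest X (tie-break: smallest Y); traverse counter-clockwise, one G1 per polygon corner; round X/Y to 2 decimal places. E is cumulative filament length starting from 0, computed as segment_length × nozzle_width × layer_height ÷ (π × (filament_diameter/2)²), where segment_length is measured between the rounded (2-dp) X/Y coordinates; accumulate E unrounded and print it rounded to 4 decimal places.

At z = 9.75 mm: the cube (footprint 6.5×18.5) is included at this height. The outline is a single polygon with 4 vertices. Extrusion per mm of travel: 0.8 × 0.15 / (π × 0.875²) = 0.049890. Accumulating E over each segment gives final E = 2.4945.

G0 X0.00 Y0.00 Z9.75
G1 X6.50 Y0.00 E0.3243
G1 X6.50 Y18.50 E1.2473
G1 X0.00 Y18.50 E1.5715
G1 X0.00 Y0.00 E2.4945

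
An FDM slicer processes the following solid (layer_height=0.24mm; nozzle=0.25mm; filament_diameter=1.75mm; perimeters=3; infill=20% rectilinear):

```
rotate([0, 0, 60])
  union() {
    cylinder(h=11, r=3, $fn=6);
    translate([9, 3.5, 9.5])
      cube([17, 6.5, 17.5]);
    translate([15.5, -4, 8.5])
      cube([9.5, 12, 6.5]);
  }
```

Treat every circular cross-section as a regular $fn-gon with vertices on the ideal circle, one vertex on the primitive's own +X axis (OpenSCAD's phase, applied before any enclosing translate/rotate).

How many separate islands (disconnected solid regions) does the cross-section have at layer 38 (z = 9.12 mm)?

At z = 9.12 mm: the r=3 cylinder gives a regular 6-gon of circumradius 3 (constant along its height); the cube at (9, 3.5) is absent (z outside [9.5, 27]); the cube at (15.5, -4) is present — its section is the full 9.5×12 rectangle; Taking the union: the 2 present regions are separate (no shared area or edge), so areas and boundary lengths simply add and each stays a separate island — 2 connected regions; (rotated 60° about Z; rotation is an isometry so areas/perimeters/island counts are preserved). Overall, the cross-section has 2 separate islands. Island count = 2.

2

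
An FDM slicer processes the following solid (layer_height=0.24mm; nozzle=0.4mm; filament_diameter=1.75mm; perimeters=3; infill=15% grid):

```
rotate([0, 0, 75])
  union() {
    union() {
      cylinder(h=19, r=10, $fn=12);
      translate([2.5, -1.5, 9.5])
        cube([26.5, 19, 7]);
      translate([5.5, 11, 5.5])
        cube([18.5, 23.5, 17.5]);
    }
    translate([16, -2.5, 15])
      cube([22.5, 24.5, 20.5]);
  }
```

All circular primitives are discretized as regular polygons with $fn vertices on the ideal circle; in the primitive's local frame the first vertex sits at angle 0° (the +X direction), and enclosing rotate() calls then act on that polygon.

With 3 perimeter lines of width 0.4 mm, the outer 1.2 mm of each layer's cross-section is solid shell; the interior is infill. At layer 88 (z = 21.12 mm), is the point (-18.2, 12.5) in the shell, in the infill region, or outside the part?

At z = 21.12 mm: the cylinder does not reach this height (z outside [0, 19]); the cube at (2.5, -1.5) is absent (z outside [9.5, 16.5]); the 18.5×23.5 cube at (5.5, 11) contributes its full rectangle; Taking the union: only the 18.5×23.5 cube at (5.5, 11) is present, so the union is just that shape — 1 connected region; the cube at (16, -2.5) is present — its section is the full 22.5×24.5 rectangle; Combining (union): the regions partially overlap (shared area 88.00 mm²), so overlapping operands fuse into one piece — 1 connected region; (whole slice rotated 75° about Z — lengths, areas and connectivity unchanged). Overall, the cross-section is a single solid region. Undo the 75° rotation: the query point maps to (7.364, 20.815) in the un-rotated model frame. The nearest boundary edge runs (5.50, 11.00)→(5.50, 34.50); distance from the point to it = 1.86 mm. The point is inside the cross-section and 1.86 mm from the nearest boundary — more than the 1.2 mm shell width (3 × 0.4), so it's in the infill interior.

infill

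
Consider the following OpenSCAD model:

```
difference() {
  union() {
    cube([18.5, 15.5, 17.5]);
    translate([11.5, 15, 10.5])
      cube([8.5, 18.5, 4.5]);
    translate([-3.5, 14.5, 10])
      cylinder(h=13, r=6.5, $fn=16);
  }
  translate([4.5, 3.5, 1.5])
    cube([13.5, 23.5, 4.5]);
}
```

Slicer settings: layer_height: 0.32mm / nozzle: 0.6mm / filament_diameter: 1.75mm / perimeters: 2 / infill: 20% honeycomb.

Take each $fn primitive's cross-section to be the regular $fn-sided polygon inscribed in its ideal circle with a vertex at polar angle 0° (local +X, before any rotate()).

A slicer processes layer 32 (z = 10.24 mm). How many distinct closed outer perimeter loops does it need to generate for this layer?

At z = 10.24 mm: the 18.5×15.5 cube contributes its full rectangle; the cube at (11.5, 15) is not intersected at this z (z outside [10.5, 15]); the cylinder at (-3.5, 14.5): section is a regular 16-gon, circumradius r=6.5; Taking the union: the regions partially overlap (shared area 13.95 mm²), so overlapping operands fuse into one piece — 1 connected region; the cube at (4.5, 3.5) does not reach this height (z outside [1.5, 6]); Subtracting the remaining from the first: none of the subtracted shapes is present at this height, so that combined region is unchanged — 1 connected region. The result has 1 disconnected region.

1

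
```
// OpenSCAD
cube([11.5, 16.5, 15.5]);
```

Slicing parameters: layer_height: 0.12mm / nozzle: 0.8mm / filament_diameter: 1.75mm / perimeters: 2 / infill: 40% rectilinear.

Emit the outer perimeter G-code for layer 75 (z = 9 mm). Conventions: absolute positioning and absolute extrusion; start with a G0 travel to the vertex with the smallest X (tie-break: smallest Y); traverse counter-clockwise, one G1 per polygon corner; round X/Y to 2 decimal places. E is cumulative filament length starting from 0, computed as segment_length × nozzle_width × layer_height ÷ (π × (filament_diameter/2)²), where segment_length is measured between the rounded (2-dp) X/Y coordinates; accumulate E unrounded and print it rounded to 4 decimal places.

At z = 9 mm: the 11.5×16.5 cube contributes its full rectangle. The outline is a single polygon with 4 vertices. Extrusion per mm of travel: 0.8 × 0.12 / (π × 0.875²) = 0.039912. Accumulating E over each segment gives final E = 2.2351.

G0 X0.00 Y0.00 Z9.00
G1 X11.50 Y0.00 E0.4590
G1 X11.50 Y16.50 E1.1175
G1 X0.00 Y16.50 E1.5765
G1 X0.00 Y0.00 E2.2351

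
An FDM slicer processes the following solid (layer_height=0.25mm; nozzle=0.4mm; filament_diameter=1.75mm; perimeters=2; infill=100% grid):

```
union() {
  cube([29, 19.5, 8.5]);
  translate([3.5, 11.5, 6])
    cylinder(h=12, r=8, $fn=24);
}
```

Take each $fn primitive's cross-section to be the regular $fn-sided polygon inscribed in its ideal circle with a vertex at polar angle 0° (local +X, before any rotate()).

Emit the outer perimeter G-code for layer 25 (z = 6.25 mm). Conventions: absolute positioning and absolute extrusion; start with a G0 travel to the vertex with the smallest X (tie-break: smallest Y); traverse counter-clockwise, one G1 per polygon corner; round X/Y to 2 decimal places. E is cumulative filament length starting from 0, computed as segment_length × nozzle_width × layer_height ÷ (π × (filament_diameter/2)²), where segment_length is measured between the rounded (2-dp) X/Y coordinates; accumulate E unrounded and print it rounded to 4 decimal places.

G0 X-4.50 Y11.50 Z6.25
G1 X-4.23 Y9.43 E0.0868
G1 X-3.43 Y7.50 E0.1736
G1 X-2.16 Y5.84 E0.2605
G1 X-0.50 Y4.57 E0.3474
G1 X0.00 Y4.36 E0.3700
G1 X0.00 Y0.00 E0.5513
G1 X29.00 Y0.00 E1.7569
G1 X29.00 Y19.50 E2.5677
G1 X0.00 Y19.50 E3.7733
G1 X0.00 Y18.64 E3.8091
G1 X-0.50 Y18.43 E3.8316
G1 X-2.16 Y17.16 E3.9185
G1 X-3.43 Y15.50 E4.0054
G1 X-4.23 Y13.57 E4.0923
G1 X-4.50 Y11.50 E4.1791

At z = 6.25 mm: the cube (footprint 29×19.5) is included at this height; the cylinder at (3.5, 11.5): section is a regular 24-gon, circumradius r=8; Taking the union: the regions partially overlap (shared area 153.20 mm²), so overlapping operands fuse into one piece — 1 connected region. The outline is a single polygon with 15 vertices. Extrusion per mm of travel: 0.4 × 0.25 / (π × 0.875²) = 0.041575. Accumulating E over each segment gives final E = 4.1791.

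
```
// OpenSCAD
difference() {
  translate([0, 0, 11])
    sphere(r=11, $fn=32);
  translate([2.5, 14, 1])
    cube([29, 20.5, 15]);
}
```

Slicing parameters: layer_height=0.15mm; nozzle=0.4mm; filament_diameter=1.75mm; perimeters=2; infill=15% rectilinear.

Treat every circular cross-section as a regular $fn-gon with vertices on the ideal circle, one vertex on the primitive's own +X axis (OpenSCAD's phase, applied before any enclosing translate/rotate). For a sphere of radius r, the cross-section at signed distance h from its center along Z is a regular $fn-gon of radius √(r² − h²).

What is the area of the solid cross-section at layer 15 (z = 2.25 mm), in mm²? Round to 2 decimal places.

At z = 2.25 mm: the r=11 sphere contributes a regular 32-gon of circumradius √(11²−8.75²) = 6.666 (area = (32/2)·6.666²·sin(360°/32) = 138.71 mm²); the 29×20.5 cube at (2.5, 14) contributes its full rectangle (area 594.50 mm²); After the difference (first − rest): starting from the r=11 sphere (138.71 mm²), the 29×20.5 cube at (2.5, 14) misses the remaining region (no effect) — area = 138.71 mm². Overall, the cross-section is a single solid region. Net area = 138.71 mm².

138.71 mm²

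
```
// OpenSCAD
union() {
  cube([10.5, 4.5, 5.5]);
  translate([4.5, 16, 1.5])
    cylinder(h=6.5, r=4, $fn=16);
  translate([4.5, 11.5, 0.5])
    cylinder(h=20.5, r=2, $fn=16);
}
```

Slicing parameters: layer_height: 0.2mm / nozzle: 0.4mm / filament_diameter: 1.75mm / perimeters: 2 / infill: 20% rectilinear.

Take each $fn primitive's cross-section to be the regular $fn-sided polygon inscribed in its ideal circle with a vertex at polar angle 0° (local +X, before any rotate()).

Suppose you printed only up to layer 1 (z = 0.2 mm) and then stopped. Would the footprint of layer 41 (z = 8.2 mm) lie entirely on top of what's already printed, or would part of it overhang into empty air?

Compare the two slices. At z = 0.2: the cube is present — its section is the full 10.5×4.5 rectangle (area 47.25 mm²); the cylinder at (4.5, 16) is not intersected at this z (z outside [1.5, 8]); the cylinder at (4.5, 11.5) is not intersected at this z (z outside [0.5, 21]); Taking the union: only the 10.5×4.5 cube is present, so the union is just that shape — area = 47.25 mm². At z = 8.2: the cube does not reach this height (z outside [0, 5.5]); the cylinder at (4.5, 16) does not reach this height (z outside [1.5, 8]); the cylinder at (4.5, 11.5): section is a regular 16-gon, circumradius r=2 (area = (16/2)·2.000²·sin(360°/16) = 12.25 mm²); Merging all regions: only the r=2 cylinder at (4.5, 11.5) is present, so the union is just that shape — area = 12.25 mm². Checking containment: at z = 8.2 the cross-section extends beyond the z = 0.2 cross-section by about 12.25 mm².

part overhangs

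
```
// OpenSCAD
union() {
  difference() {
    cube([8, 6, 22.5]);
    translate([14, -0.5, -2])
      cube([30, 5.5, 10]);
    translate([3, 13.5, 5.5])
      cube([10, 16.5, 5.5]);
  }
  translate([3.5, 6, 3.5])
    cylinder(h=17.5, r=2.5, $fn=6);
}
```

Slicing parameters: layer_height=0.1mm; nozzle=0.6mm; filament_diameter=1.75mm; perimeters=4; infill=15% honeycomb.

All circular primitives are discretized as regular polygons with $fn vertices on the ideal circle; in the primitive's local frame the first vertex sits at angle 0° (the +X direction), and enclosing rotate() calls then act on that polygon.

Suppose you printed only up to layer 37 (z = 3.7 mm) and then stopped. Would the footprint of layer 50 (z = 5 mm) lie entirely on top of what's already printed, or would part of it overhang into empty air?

Compare the two slices. At z = 3.7: the cube (footprint 8×6) is included at this height (area 48.00 mm²); the 30×5.5 cube at (14, -0.5) contributes its full rectangle (area 165.00 mm²); the cube at (3, 13.5) is not intersected at this z (z outside [5.5, 11]); Subtracting the remaining from the first: starting from the 8×6 cube (48.00 mm²), the 30×5.5 cube at (14, -0.5) misses the remaining region (no effect) — area = 48.00 mm²; the cylinder at (3.5, 6): section is a regular 6-gon, circumradius r=2.5 (area = (6/2)·2.500²·sin(360°/6) = 16.24 mm²); Taking the union: the regions partially overlap — summed areas 64.24 mm² minus the doubly-counted overlap 8.12 mm² gives 56.12 mm² — area = 56.12 mm². At z = 5: the cube is present — its section is the full 8×6 rectangle (area 48.00 mm²); the 30×5.5 cube at (14, -0.5) contributes its full rectangle (area 165.00 mm²); the cube at (3, 13.5) is not intersected at this z (z outside [5.5, 11]); Taking the first minus the rest: starting from the 8×6 cube (48.00 mm²), the 30×5.5 cube at (14, -0.5) misses the remaining region (no effect) — area = 48.00 mm²; the r=2.5 cylinder at (3.5, 6) contributes a regular 6-gon of circumradius 2.5 (area = (6/2)·2.500²·sin(360°/6) = 16.24 mm²); Taking the union: the regions partially overlap — summed areas 64.24 mm² minus the doubly-counted overlap 8.12 mm² gives 56.12 mm² — area = 56.12 mm². Checking containment: the cross-section at z = 5 is a subset of the cross-section at z = 3.7.

entirely on top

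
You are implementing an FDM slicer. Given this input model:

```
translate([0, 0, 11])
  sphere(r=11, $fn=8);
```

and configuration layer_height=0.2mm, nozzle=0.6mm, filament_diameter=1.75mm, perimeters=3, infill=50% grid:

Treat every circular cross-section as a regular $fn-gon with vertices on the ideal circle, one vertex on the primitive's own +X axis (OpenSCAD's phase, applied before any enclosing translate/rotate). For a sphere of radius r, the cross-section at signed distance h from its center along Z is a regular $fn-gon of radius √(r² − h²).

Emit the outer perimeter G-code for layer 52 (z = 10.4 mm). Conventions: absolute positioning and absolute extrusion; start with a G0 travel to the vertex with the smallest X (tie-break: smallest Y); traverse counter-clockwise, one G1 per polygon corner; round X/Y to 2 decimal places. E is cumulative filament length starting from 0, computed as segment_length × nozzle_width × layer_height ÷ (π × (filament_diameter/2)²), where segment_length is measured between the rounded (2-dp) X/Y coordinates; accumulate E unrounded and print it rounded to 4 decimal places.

G0 X-10.98 Y0.00 Z10.40
G1 X-7.77 Y-7.77 E0.4194
G1 X0.00 Y-10.98 E0.8389
G1 X7.77 Y-7.77 E1.2583
G1 X10.98 Y0.00 E1.6777
G1 X7.77 Y7.77 E2.0971
G1 X0.00 Y10.98 E2.5166
G1 X-7.77 Y7.77 E2.9360
G1 X-10.98 Y0.00 E3.3554

At z = 10.4 mm: the sphere: section is a regular 8-gon, circumradius = √(r²−h²) = √(11²−0.6²) = 10.984. The outline is a single polygon with 8 vertices. Extrusion per mm of travel: 0.6 × 0.2 / (π × 0.875²) = 0.049890. Accumulating E over each segment gives final E = 3.3554.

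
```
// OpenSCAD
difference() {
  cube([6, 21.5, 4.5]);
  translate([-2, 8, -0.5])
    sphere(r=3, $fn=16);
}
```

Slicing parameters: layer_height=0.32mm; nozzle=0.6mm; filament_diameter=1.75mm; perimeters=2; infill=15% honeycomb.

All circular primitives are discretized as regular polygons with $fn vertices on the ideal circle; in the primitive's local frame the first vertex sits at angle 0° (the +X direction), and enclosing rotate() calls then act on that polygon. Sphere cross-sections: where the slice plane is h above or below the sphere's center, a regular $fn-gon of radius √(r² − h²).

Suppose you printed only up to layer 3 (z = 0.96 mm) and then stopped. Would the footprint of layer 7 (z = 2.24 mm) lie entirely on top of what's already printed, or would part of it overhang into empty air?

part overhangs

Compare the two slices. At z = 0.96: the cube (footprint 6×21.5) is included at this height (area 129.00 mm²); the r=3 sphere at (-2, 8) contributes a regular 16-gon of circumradius √(3²−1.46²) = 2.621 (area = (16/2)·2.621²·sin(360°/16) = 21.03 mm²); Subtracting the remaining from the first: starting from the 6×21.5 cube (129.00 mm²), the r=3 sphere at (-2, 8) partially overlaps it — only the 1.31 mm² overlap (of its 21.03 mm²) is removed, clipping the outline — area = 127.69 mm². At z = 2.24: the 6×21.5 cube contributes its full rectangle (area 129.00 mm²); the sphere at (-2, 8): section is a regular 16-gon, circumradius = √(r²−h²) = √(3²−2.74²) = 1.222 (area = (16/2)·1.222²·sin(360°/16) = 4.57 mm²); Taking the first minus the rest: starting from the 6×21.5 cube (129.00 mm²), the r=3 sphere at (-2, 8) misses the remaining region (no effect) — area = 129.00 mm². Checking containment: at z = 2.24 the cross-section extends beyond the z = 0.96 cross-section by about 1.31 mm².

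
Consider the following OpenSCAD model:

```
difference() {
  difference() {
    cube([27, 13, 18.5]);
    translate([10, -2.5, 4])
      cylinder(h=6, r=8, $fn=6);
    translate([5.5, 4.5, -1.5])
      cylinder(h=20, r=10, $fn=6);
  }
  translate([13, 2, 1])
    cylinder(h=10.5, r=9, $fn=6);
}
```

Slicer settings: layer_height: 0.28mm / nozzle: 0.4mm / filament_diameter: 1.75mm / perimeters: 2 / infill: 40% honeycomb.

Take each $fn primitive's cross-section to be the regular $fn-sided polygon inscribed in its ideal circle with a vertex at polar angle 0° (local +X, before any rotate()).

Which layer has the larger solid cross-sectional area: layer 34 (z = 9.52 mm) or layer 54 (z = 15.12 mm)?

layer 54 (z = 15.12 mm)

Layer 34 (z = 9.52): the cube (footprint 27×13) is included at this height (area 351.00 mm²); the r=8 cylinder at (10, -2.5) gives a regular 6-gon of circumradius 8 (constant along its height) (area = (6/2)·8.000²·sin(360°/6) = 166.28 mm²); the r=10 cylinder at (5.5, 4.5) gives a regular 6-gon of circumradius 10 (constant along its height) (area = (6/2)·10.000²·sin(360°/6) = 259.81 mm²); After the difference (first − rest): starting from the 27×13 cube (351.00 mm²), the r=8 cylinder at (10, -2.5) partially overlaps it — only the 46.75 mm² overlap (of its 166.28 mm²) is removed, clipping the outline; the r=10 cylinder at (5.5, 4.5) partially overlaps it — only the 133.69 mm² overlap (of its 259.81 mm²) is removed, clipping the outline — area = 170.56 mm²; the r=9 cylinder at (13, 2) gives a regular 6-gon of circumradius 9 (constant along its height) (area = (6/2)·9.000²·sin(360°/6) = 210.44 mm²); Subtracting the remaining from the first: starting from the result so far (170.56 mm²), the r=9 cylinder at (13, 2) partially overlaps it — only the 53.12 mm² overlap (of its 210.44 mm²) is removed, clipping the outline — area = 117.44 mm². So its area = 117.44 mm². Layer 54 (z = 15.12): the cube is present — its section is the full 27×13 rectangle (area 351.00 mm²); the cylinder at (10, -2.5) does not reach this height (z outside [4, 10]); the r=10 cylinder at (5.5, 4.5) gives a regular 6-gon of circumradius 10 (constant along its height) (area = (6/2)·10.000²·sin(360°/6) = 259.81 mm²); After the difference (first − rest): starting from the 27×13 cube (351.00 mm²), the r=10 cylinder at (5.5, 4.5) partially overlaps it — only the 174.65 mm² overlap (of its 259.81 mm²) is removed, clipping the outline — area = 176.35 mm²; the cylinder at (13, 2) is not intersected at this z (z outside [1, 11.5]); Taking the first minus the rest: none of the subtracted shapes is present at this height, so that combined region is unchanged — area = 176.35 mm². So its area = 176.35 mm². Layer 54 is larger (176.35 vs 117.44 mm²).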